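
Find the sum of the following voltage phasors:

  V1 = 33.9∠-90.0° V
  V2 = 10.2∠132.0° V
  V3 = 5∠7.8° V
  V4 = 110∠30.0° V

Step 1 — Convert each phasor to rectangular form:
  V1 = 33.9·(cos(-90.0°) + j·sin(-90.0°)) = 0 - j33.9 V
  V2 = 10.2·(cos(132.0°) + j·sin(132.0°)) = -6.825 + j7.58 V
  V3 = 5·(cos(7.8°) + j·sin(7.8°)) = 4.954 + j0.6786 V
  V4 = 110·(cos(30.0°) + j·sin(30.0°)) = 95.26 + j55 V
Step 2 — Sum components: V_total = 93.39 + j29.36 V.
Step 3 — Convert to polar: |V_total| = 97.9 V, ∠V_total = 17.5°.

V_total = 97.9∠17.5° V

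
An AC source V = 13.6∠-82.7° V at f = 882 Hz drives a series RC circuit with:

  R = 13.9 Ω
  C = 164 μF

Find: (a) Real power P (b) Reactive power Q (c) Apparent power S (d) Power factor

Step 1 — Angular frequency: ω = 2π·f = 2π·882 = 5542 rad/s.
Step 2 — Component impedances:
  R: Z = R = 13.9 Ω
  C: Z = 1/(jωC) = -j/(ω·C) = 0 - j1.1 Ω
Step 3 — Series combination: Z_total = R + C = 13.9 - j1.1 Ω = 13.94∠-4.5° Ω.
Step 4 — Source phasor: V = 13.6∠-82.7° V = 1.728 - j13.49 V.
Step 5 — Current: I = V / Z = 0.1999 - j0.9547 A = 0.9754∠-78.2° A.
Step 6 — Complex power: S = V·I* = 13.22 - j1.047 VA.
Step 7 — Real power: P = Re(S) = 13.22 W.
Step 8 — Reactive power: Q = Im(S) = -1.047 VAR.
Step 9 — Apparent power: |S| = 13.26 VA.
Step 10 — Power factor: PF = P/|S| = 0.9969 (leading).

(a) P = 13.22 W  (b) Q = -1.047 VAR  (c) S = 13.26 VA  (d) PF = 0.9969 (leading)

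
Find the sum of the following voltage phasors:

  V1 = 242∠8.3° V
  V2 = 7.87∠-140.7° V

Step 1 — Convert each phasor to rectangular form:
  V1 = 242·(cos(8.3°) + j·sin(8.3°)) = 239.5 + j34.93 V
  V2 = 7.87·(cos(-140.7°) + j·sin(-140.7°)) = -6.09 - j4.985 V
Step 2 — Sum components: V_total = 233.4 + j29.95 V.
Step 3 — Convert to polar: |V_total| = 235.3 V, ∠V_total = 7.3°.

V_total = 235.3∠7.3° V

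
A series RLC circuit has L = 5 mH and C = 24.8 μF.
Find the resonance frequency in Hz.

Step 1 — Resonance condition Im(Z)=0 gives ω₀ = 1/√(LC).
Step 2 — ω₀ = 1/√(0.005·2.48e-05) = 2840 rad/s.
Step 3 — f₀ = ω₀/(2π) = 452 Hz.

f₀ = 452 Hz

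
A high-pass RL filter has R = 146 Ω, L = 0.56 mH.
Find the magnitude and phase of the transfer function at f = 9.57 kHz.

Step 1 — Angular frequency: ω = 2π·9570 = 6.013e+04 rad/s.
Step 2 — Transfer function: H(jω) = jωL/(R + jωL).
Step 3 — Numerator jωL = j·33.67; denominator R + jωL = 146 + j33.67.
Step 4 — H = 0.05051 + j0.219.
Step 5 — Magnitude: |H| = 0.2247 (-13.0 dB); phase: φ = 77.0°.

|H| = 0.2247 (-13.0 dB), φ = 77.0°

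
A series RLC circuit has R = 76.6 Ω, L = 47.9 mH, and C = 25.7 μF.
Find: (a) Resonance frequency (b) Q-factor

Step 1 — Resonance condition Im(Z)=0 gives ω₀ = 1/√(LC).
Step 2 — ω₀ = 1/√(0.0479·2.57e-05) = 901.3 rad/s.
Step 3 — f₀ = ω₀/(2π) = 143.4 Hz.
Step 4 — Series Q: Q = ω₀L/R = 901.3·0.0479/76.6 = 0.5636.

(a) f₀ = 143.4 Hz  (b) Q = 0.5636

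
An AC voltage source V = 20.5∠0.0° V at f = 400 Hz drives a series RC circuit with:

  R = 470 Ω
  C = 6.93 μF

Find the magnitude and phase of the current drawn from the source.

Step 1 — Angular frequency: ω = 2π·f = 2π·400 = 2513 rad/s.
Step 2 — Component impedances:
  R: Z = R = 470 Ω
  C: Z = 1/(jωC) = -j/(ω·C) = 0 - j57.42 Ω
Step 3 — Series combination: Z_total = R + C = 470 - j57.42 Ω = 473.5∠-7.0° Ω.
Step 4 — Source phasor: V = 20.5∠0.0° V = 20.5 V.
Step 5 — Ohm's law: I = V / Z_total = (20.5) / (470 - j57.42) = 0.04298 + j0.00525 A.
Step 6 — Convert to polar: |I| = 0.0433 A, ∠I = 7.0°.

I = 0.0433∠7.0° A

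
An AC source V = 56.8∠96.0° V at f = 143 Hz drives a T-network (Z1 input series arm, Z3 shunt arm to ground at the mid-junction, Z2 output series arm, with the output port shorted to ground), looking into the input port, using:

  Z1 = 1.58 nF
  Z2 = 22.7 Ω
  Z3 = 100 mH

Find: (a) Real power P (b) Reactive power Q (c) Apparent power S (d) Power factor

Step 1 — Angular frequency: ω = 2π·f = 2π·143 = 898.5 rad/s.
Step 2 — Component impedances:
  Z1: Z = 1/(jωC) = -j/(ω·C) = 0 - j7.044e+05 Ω
  Z2: Z = R = 22.7 Ω
  Z3: Z = jωL = j·898.5·0.1 = 0 + j89.85 Ω
Step 3 — With the output port shorted to ground, the output series arm Z2 runs from the junction to ground; the shunt arm Z3 also runs from the junction to ground. They appear in parallel: Z3 || Z2 = 21.34 + j5.391 Ω.
Step 4 — Series with input arm Z1: Z_in = Z1 + (Z3 || Z2) = 21.34 - j7.044e+05 Ω = 7.044e+05∠-90.0° Ω.
Step 5 — Source phasor: V = 56.8∠96.0° V = -5.937 + j56.49 V.
Step 6 — Current: I = V / Z = -8.019e-05 - j8.426e-06 A = 8.064e-05∠-174.0° A.
Step 7 — Complex power: S = V·I* = 1.387e-07 - j0.00458 VA.
Step 8 — Real power: P = Re(S) = 1.387e-07 W.
Step 9 — Reactive power: Q = Im(S) = -0.00458 VAR.
Step 10 — Apparent power: |S| = 0.00458 VA.
Step 11 — Power factor: PF = P/|S| = 3.029e-05 (leading).

(a) P = 1.387e-07 W  (b) Q = -0.00458 VAR  (c) S = 0.00458 VA  (d) PF = 3.029e-05 (leading)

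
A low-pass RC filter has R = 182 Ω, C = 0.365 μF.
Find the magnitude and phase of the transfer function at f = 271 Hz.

Step 1 — Angular frequency: ω = 2π·271 = 1703 rad/s.
Step 2 — Transfer function: H(jω) = 1/(1 + jωRC).
Step 3 — Denominator: 1 + jωRC = 1 + j·1703·182·3.65e-07 = 1 + j0.1131.
Step 4 — H = 0.9874 - j0.1117.
Step 5 — Magnitude: |H| = 0.9937 (-0.1 dB); phase: φ = -6.5°.

|H| = 0.9937 (-0.1 dB), φ = -6.5°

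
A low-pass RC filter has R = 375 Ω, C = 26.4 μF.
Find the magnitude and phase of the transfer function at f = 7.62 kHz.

Step 1 — Angular frequency: ω = 2π·7620 = 4.788e+04 rad/s.
Step 2 — Transfer function: H(jω) = 1/(1 + jωRC).
Step 3 — Denominator: 1 + jωRC = 1 + j·4.788e+04·375·2.64e-05 = 1 + j474.
Step 4 — H = 4.451e-06 - j0.00211.
Step 5 — Magnitude: |H| = 0.00211 (-53.5 dB); phase: φ = -89.9°.

|H| = 0.00211 (-53.5 dB), φ = -89.9°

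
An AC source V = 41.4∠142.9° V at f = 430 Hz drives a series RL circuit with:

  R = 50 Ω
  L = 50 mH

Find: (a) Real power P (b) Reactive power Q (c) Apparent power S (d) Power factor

Step 1 — Angular frequency: ω = 2π·f = 2π·430 = 2702 rad/s.
Step 2 — Component impedances:
  R: Z = R = 50 Ω
  L: Z = jωL = j·2702·0.05 = 0 + j135.1 Ω
Step 3 — Series combination: Z_total = R + L = 50 + j135.1 Ω = 144∠69.7° Ω.
Step 4 — Source phasor: V = 41.4∠142.9° V = -33.02 + j24.97 V.
Step 5 — Current: I = V / Z = 0.08302 + j0.2752 A = 0.2874∠73.2° A.
Step 6 — Complex power: S = V·I* = 4.13 + j11.16 VA.
Step 7 — Real power: P = Re(S) = 4.13 W.
Step 8 — Reactive power: Q = Im(S) = 11.16 VAR.
Step 9 — Apparent power: |S| = 11.9 VA.
Step 10 — Power factor: PF = P/|S| = 0.3471 (lagging).

(a) P = 4.13 W  (b) Q = 11.16 VAR  (c) S = 11.9 VA  (d) PF = 0.3471 (lagging)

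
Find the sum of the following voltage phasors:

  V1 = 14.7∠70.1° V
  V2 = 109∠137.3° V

Step 1 — Convert each phasor to rectangular form:
  V1 = 14.7·(cos(70.1°) + j·sin(70.1°)) = 5.004 + j13.82 V
  V2 = 109·(cos(137.3°) + j·sin(137.3°)) = -80.11 + j73.92 V
Step 2 — Sum components: V_total = -75.1 + j87.74 V.
Step 3 — Convert to polar: |V_total| = 115.5 V, ∠V_total = 130.6°.

V_total = 115.5∠130.6° V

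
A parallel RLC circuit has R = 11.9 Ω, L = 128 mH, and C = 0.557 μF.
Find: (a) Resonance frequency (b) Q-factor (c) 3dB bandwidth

Step 1 — Resonance: ω₀ = 1/√(LC) = 1/√(0.128·5.57e-07) = 3745 rad/s.
Step 2 — f₀ = ω₀/(2π) = 596.1 Hz.
Step 3 — Parallel Q: Q = R/(ω₀L) = 11.9/(3745·0.128) = 0.02482.
Step 4 — Bandwidth: Δω = ω₀/Q = 1.509e+05 rad/s; BW = Δω/(2π) = 2.401e+04 Hz.

(a) f₀ = 596.1 Hz  (b) Q = 0.02482  (c) BW = 2.401e+04 Hz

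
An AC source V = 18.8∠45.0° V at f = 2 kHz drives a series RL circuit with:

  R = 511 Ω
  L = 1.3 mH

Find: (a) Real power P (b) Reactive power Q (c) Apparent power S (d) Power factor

Step 1 — Angular frequency: ω = 2π·f = 2π·2000 = 1.257e+04 rad/s.
Step 2 — Component impedances:
  R: Z = R = 511 Ω
  L: Z = jωL = j·1.257e+04·0.0013 = 0 + j16.34 Ω
Step 3 — Series combination: Z_total = R + L = 511 + j16.34 Ω = 511.3∠1.8° Ω.
Step 4 — Source phasor: V = 18.8∠45.0° V = 13.29 + j13.29 V.
Step 5 — Current: I = V / Z = 0.02682 + j0.02516 A = 0.03677∠43.2° A.
Step 6 — Complex power: S = V·I* = 0.691 + j0.02209 VA.
Step 7 — Real power: P = Re(S) = 0.691 W.
Step 8 — Reactive power: Q = Im(S) = 0.02209 VAR.
Step 9 — Apparent power: |S| = 0.6913 VA.
Step 10 — Power factor: PF = P/|S| = 0.9995 (lagging).

(a) P = 0.691 W  (b) Q = 0.02209 VAR  (c) S = 0.6913 VA  (d) PF = 0.9995 (lagging)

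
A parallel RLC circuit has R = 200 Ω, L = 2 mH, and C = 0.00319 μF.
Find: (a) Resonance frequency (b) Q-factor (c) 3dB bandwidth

Step 1 — Resonance: ω₀ = 1/√(LC) = 1/√(0.002·3.19e-09) = 3.959e+05 rad/s.
Step 2 — f₀ = ω₀/(2π) = 6.301e+04 Hz.
Step 3 — Parallel Q: Q = R/(ω₀L) = 200/(3.959e+05·0.002) = 0.2526.
Step 4 — Bandwidth: Δω = ω₀/Q = 1.567e+06 rad/s; BW = Δω/(2π) = 2.495e+05 Hz.

(a) f₀ = 6.301e+04 Hz  (b) Q = 0.2526  (c) BW = 2.495e+05 Hz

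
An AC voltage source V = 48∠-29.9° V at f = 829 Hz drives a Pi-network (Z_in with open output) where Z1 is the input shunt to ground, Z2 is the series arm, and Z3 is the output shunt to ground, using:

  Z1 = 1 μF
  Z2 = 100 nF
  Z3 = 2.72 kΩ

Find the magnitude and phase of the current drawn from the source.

Step 1 — Angular frequency: ω = 2π·f = 2π·829 = 5209 rad/s.
Step 2 — Component impedances:
  Z1: Z = 1/(jωC) = -j/(ω·C) = 0 - j192 Ω
  Z2: Z = 1/(jωC) = -j/(ω·C) = 0 - j1920 Ω
  Z3: Z = R = 2720 Ω
Step 3 — With open output, the series arm Z2 and the output shunt Z3 appear in series to ground: Z2 + Z3 = 2720 - j1920 Ω.
Step 4 — Parallel with input shunt Z1: Z_in = Z1 || (Z2 + Z3) = 8.454 - j185.4 Ω = 185.6∠-87.4° Ω.
Step 5 — Source phasor: V = 48∠-29.9° V = 41.61 - j23.93 V.
Step 6 — Ohm's law: I = V / Z_total = (41.61 - j23.93) / (8.454 - j185.4) = 0.139 + j0.2181 A.
Step 7 — Convert to polar: |I| = 0.2586 A, ∠I = 57.5°.

I = 0.2586∠57.5° A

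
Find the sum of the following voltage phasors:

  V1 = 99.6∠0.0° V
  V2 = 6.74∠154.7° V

Step 1 — Convert each phasor to rectangular form:
  V1 = 99.6·(cos(0.0°) + j·sin(0.0°)) = 99.6 V
  V2 = 6.74·(cos(154.7°) + j·sin(154.7°)) = -6.094 + j2.88 V
Step 2 — Sum components: V_total = 93.51 + j2.88 V.
Step 3 — Convert to polar: |V_total| = 93.55 V, ∠V_total = 1.8°.

V_total = 93.55∠1.8° V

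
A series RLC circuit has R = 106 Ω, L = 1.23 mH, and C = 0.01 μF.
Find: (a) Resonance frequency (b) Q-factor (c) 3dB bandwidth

Step 1 — Resonance: ω₀ = 1/√(LC) = 1/√(0.00123·1e-08) = 2.851e+05 rad/s.
Step 2 — f₀ = ω₀/(2π) = 4.538e+04 Hz.
Step 3 — Series Q: Q = ω₀L/R = 2.851e+05·0.00123/106 = 3.309.
Step 4 — Bandwidth: Δω = ω₀/Q = 8.618e+04 rad/s; BW = Δω/(2π) = 1.372e+04 Hz.

(a) f₀ = 4.538e+04 Hz  (b) Q = 3.309  (c) BW = 1.372e+04 Hz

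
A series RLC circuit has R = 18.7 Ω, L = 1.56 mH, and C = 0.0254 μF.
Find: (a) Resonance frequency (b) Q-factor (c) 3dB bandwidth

Step 1 — Resonance: ω₀ = 1/√(LC) = 1/√(0.00156·2.54e-08) = 1.589e+05 rad/s.
Step 2 — f₀ = ω₀/(2π) = 2.528e+04 Hz.
Step 3 — Series Q: Q = ω₀L/R = 1.589e+05·0.00156/18.7 = 13.25.
Step 4 — Bandwidth: Δω = ω₀/Q = 1.199e+04 rad/s; BW = Δω/(2π) = 1908 Hz.

(a) f₀ = 2.528e+04 Hz  (b) Q = 13.25  (c) BW = 1908 Hz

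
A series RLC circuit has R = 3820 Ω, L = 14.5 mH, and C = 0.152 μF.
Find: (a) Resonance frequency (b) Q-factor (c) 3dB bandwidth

Step 1 — Resonance: ω₀ = 1/√(LC) = 1/√(0.0145·1.52e-07) = 2.13e+04 rad/s.
Step 2 — f₀ = ω₀/(2π) = 3390 Hz.
Step 3 — Series Q: Q = ω₀L/R = 2.13e+04·0.0145/3820 = 0.08085.
Step 4 — Bandwidth: Δω = ω₀/Q = 2.634e+05 rad/s; BW = Δω/(2π) = 4.193e+04 Hz.

(a) f₀ = 3390 Hz  (b) Q = 0.08085  (c) BW = 4.193e+04 Hz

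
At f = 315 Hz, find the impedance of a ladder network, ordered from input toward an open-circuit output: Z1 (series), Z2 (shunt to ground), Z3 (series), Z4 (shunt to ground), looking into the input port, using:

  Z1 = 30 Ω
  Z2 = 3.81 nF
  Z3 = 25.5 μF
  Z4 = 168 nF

Step 1 — Angular frequency: ω = 2π·f = 2π·315 = 1979 rad/s.
Step 2 — Component impedances:
  Z1: Z = R = 30 Ω
  Z2: Z = 1/(jωC) = -j/(ω·C) = 0 - j1.326e+05 Ω
  Z3: Z = 1/(jωC) = -j/(ω·C) = 0 - j19.81 Ω
  Z4: Z = 1/(jωC) = -j/(ω·C) = 0 - j3007 Ω
Step 3 — Ladder network (open output): work backward from the far end, alternating series and parallel combinations. Z_in = 30 - j2960 Ω = 2960∠-89.4° Ω.

Z = 30 - j2960 Ω = 2960∠-89.4° Ω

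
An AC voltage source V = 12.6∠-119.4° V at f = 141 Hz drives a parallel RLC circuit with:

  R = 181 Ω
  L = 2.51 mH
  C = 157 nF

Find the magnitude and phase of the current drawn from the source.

Step 1 — Angular frequency: ω = 2π·f = 2π·141 = 885.9 rad/s.
Step 2 — Component impedances:
  R: Z = R = 181 Ω
  L: Z = jωL = j·885.9·0.00251 = 0 + j2.224 Ω
  C: Z = 1/(jωC) = -j/(ω·C) = 0 - j7190 Ω
Step 3 — Parallel combination: 1/Z_total = 1/R + 1/L + 1/C; Z_total = 0.02733 + j2.224 Ω = 2.224∠89.3° Ω.
Step 4 — Source phasor: V = 12.6∠-119.4° V = -6.185 - j10.98 V.
Step 5 — Ohm's law: I = V / Z_total = (-6.185 - j10.98) / (0.02733 + j2.224) = -4.969 + j2.72 A.
Step 6 — Convert to polar: |I| = 5.665 A, ∠I = 151.3°.

I = 5.665∠151.3° A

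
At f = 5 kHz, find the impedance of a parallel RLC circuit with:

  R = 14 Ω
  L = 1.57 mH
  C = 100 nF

Step 1 — Angular frequency: ω = 2π·f = 2π·5000 = 3.142e+04 rad/s.
Step 2 — Component impedances:
  R: Z = R = 14 Ω
  L: Z = jωL = j·3.142e+04·0.00157 = 0 + j49.32 Ω
  C: Z = 1/(jωC) = -j/(ω·C) = 0 - j318.3 Ω
Step 3 — Parallel combination: 1/Z_total = 1/R + 1/L + 1/C; Z_total = 13.24 + j3.175 Ω = 13.61∠13.5° Ω.

Z = 13.24 + j3.175 Ω = 13.61∠13.5° Ω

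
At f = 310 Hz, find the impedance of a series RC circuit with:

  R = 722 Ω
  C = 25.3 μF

Step 1 — Angular frequency: ω = 2π·f = 2π·310 = 1948 rad/s.
Step 2 — Component impedances:
  R: Z = R = 722 Ω
  C: Z = 1/(jωC) = -j/(ω·C) = 0 - j20.29 Ω
Step 3 — Series combination: Z_total = R + C = 722 - j20.29 Ω = 722.3∠-1.6° Ω.

Z = 722 - j20.29 Ω = 722.3∠-1.6° Ω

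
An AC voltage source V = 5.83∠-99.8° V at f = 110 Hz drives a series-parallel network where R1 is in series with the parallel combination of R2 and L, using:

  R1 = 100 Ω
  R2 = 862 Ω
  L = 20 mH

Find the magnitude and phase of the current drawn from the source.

Step 1 — Angular frequency: ω = 2π·f = 2π·110 = 691.2 rad/s.
Step 2 — Component impedances:
  R1: Z = R = 100 Ω
  R2: Z = R = 862 Ω
  L: Z = jωL = j·691.2·0.02 = 0 + j13.82 Ω
Step 3 — Parallel branch: R2 || L = 1/(1/R2 + 1/L) = 0.2216 + j13.82 Ω.
Step 4 — Series with R1: Z_total = R1 + (R2 || L) = 100.2 + j13.82 Ω = 101.2∠7.9° Ω.
Step 5 — Source phasor: V = 5.83∠-99.8° V = -0.9923 - j5.745 V.
Step 6 — Ohm's law: I = V / Z_total = (-0.9923 - j5.745) / (100.2 + j13.82) = -0.01747 - j0.05491 A.
Step 7 — Convert to polar: |I| = 0.05763 A, ∠I = -107.7°.

I = 0.05763∠-107.7° A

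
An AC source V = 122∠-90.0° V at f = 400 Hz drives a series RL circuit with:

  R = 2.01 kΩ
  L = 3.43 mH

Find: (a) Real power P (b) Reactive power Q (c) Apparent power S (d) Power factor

Step 1 — Angular frequency: ω = 2π·f = 2π·400 = 2513 rad/s.
Step 2 — Component impedances:
  R: Z = R = 2010 Ω
  L: Z = jωL = j·2513·0.00343 = 0 + j8.621 Ω
Step 3 — Series combination: Z_total = R + L = 2010 + j8.621 Ω = 2010∠0.2° Ω.
Step 4 — Source phasor: V = 122∠-90.0° V = 0 - j122 V.
Step 5 — Current: I = V / Z = -0.0002603 - j0.0607 A = 0.0607∠-90.2° A.
Step 6 — Complex power: S = V·I* = 7.405 + j0.03176 VA.
Step 7 — Real power: P = Re(S) = 7.405 W.
Step 8 — Reactive power: Q = Im(S) = 0.03176 VAR.
Step 9 — Apparent power: |S| = 7.405 VA.
Step 10 — Power factor: PF = P/|S| = 1 (lagging).

(a) P = 7.405 W  (b) Q = 0.03176 VAR  (c) S = 7.405 VA  (d) PF = 1 (lagging)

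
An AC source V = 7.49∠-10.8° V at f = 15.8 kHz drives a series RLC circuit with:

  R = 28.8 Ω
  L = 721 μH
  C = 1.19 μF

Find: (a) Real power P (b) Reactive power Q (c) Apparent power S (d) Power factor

Step 1 — Angular frequency: ω = 2π·f = 2π·1.58e+04 = 9.927e+04 rad/s.
Step 2 — Component impedances:
  R: Z = R = 28.8 Ω
  L: Z = jωL = j·9.927e+04·0.000721 = 0 + j71.58 Ω
  C: Z = 1/(jωC) = -j/(ω·C) = 0 - j8.465 Ω
Step 3 — Series combination: Z_total = R + L + C = 28.8 + j63.11 Ω = 69.37∠65.5° Ω.
Step 4 — Source phasor: V = 7.49∠-10.8° V = 7.357 - j1.403 V.
Step 5 — Current: I = V / Z = 0.02562 - j0.1049 A = 0.108∠-76.3° A.
Step 6 — Complex power: S = V·I* = 0.3357 + j0.7357 VA.
Step 7 — Real power: P = Re(S) = 0.3357 W.
Step 8 — Reactive power: Q = Im(S) = 0.7357 VAR.
Step 9 — Apparent power: |S| = 0.8087 VA.
Step 10 — Power factor: PF = P/|S| = 0.4151 (lagging).

(a) P = 0.3357 W  (b) Q = 0.7357 VAR  (c) S = 0.8087 VA  (d) PF = 0.4151 (lagging)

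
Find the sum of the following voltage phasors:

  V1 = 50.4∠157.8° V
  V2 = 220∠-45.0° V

Step 1 — Convert each phasor to rectangular form:
  V1 = 50.4·(cos(157.8°) + j·sin(157.8°)) = -46.66 + j19.04 V
  V2 = 220·(cos(-45.0°) + j·sin(-45.0°)) = 155.6 - j155.6 V
Step 2 — Sum components: V_total = 108.9 - j136.5 V.
Step 3 — Convert to polar: |V_total| = 174.6 V, ∠V_total = -51.4°.

V_total = 174.6∠-51.4° V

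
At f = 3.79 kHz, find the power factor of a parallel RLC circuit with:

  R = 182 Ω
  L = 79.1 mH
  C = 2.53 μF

Step 1 — Angular frequency: ω = 2π·f = 2π·3790 = 2.381e+04 rad/s.
Step 2 — Component impedances:
  R: Z = R = 182 Ω
  L: Z = jωL = j·2.381e+04·0.0791 = 0 + j1884 Ω
  C: Z = 1/(jωC) = -j/(ω·C) = 0 - j16.6 Ω
Step 3 — Parallel combination: 1/Z_total = 1/R + 1/L + 1/C; Z_total = 1.528 - j16.61 Ω = 16.68∠-84.7° Ω.
Step 4 — Power factor: PF = cos(φ) = Re(Z)/|Z| = 1.5278/16.675 = 0.09162.
Step 5 — Type: Im(Z) = -16.61 ⇒ leading (phase φ = -84.7°).

PF = 0.09162 (leading, φ = -84.7°)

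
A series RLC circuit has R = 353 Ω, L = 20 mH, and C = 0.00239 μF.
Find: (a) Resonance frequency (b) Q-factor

Step 1 — Resonance condition Im(Z)=0 gives ω₀ = 1/√(LC).
Step 2 — ω₀ = 1/√(0.02·2.39e-09) = 1.446e+05 rad/s.
Step 3 — f₀ = ω₀/(2π) = 2.302e+04 Hz.
Step 4 — Series Q: Q = ω₀L/R = 1.446e+05·0.02/353 = 8.195.

(a) f₀ = 2.302e+04 Hz  (b) Q = 8.195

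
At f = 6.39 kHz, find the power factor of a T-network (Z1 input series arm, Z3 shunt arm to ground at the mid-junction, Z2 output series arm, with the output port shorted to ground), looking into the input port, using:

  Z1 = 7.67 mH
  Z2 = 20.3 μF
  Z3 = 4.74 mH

Step 1 — Angular frequency: ω = 2π·f = 2π·6390 = 4.015e+04 rad/s.
Step 2 — Component impedances:
  Z1: Z = jωL = j·4.015e+04·0.00767 = 0 + j307.9 Ω
  Z2: Z = 1/(jωC) = -j/(ω·C) = 0 - j1.227 Ω
  Z3: Z = jωL = j·4.015e+04·0.00474 = 0 + j190.3 Ω
Step 3 — With the output port shorted to ground, the output series arm Z2 runs from the junction to ground; the shunt arm Z3 also runs from the junction to ground. They appear in parallel: Z3 || Z2 = 0 - j1.235 Ω.
Step 4 — Series with input arm Z1: Z_in = Z1 + (Z3 || Z2) = 0 + j306.7 Ω = 306.7∠90.0° Ω.
Step 5 — Power factor: PF = cos(φ) = Re(Z)/|Z| = 0/306.7 = 0.
Step 6 — Type: Im(Z) = 306.7 ⇒ lagging (phase φ = 90.0°).

PF = 0 (lagging, φ = 90.0°)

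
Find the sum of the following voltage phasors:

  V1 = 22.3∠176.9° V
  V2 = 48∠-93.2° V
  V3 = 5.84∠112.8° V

Step 1 — Convert each phasor to rectangular form:
  V1 = 22.3·(cos(176.9°) + j·sin(176.9°)) = -22.27 + j1.206 V
  V2 = 48·(cos(-93.2°) + j·sin(-93.2°)) = -2.679 - j47.93 V
  V3 = 5.84·(cos(112.8°) + j·sin(112.8°)) = -2.263 + j5.384 V
Step 2 — Sum components: V_total = -27.21 - j41.34 V.
Step 3 — Convert to polar: |V_total| = 49.49 V, ∠V_total = -123.4°.

V_total = 49.49∠-123.4° V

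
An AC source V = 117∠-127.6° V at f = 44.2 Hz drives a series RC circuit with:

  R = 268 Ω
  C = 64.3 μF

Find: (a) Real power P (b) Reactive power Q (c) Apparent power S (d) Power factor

Step 1 — Angular frequency: ω = 2π·f = 2π·44.2 = 277.7 rad/s.
Step 2 — Component impedances:
  R: Z = R = 268 Ω
  C: Z = 1/(jωC) = -j/(ω·C) = 0 - j56 Ω
Step 3 — Series combination: Z_total = R + C = 268 - j56 Ω = 273.8∠-11.8° Ω.
Step 4 — Source phasor: V = 117∠-127.6° V = -71.39 - j92.7 V.
Step 5 — Current: I = V / Z = -0.186 - j0.3847 A = 0.4273∠-115.8° A.
Step 6 — Complex power: S = V·I* = 48.94 - j10.23 VA.
Step 7 — Real power: P = Re(S) = 48.94 W.
Step 8 — Reactive power: Q = Im(S) = -10.23 VAR.
Step 9 — Apparent power: |S| = 50 VA.
Step 10 — Power factor: PF = P/|S| = 0.9789 (leading).

(a) P = 48.94 W  (b) Q = -10.23 VAR  (c) S = 50 VA  (d) PF = 0.9789 (leading)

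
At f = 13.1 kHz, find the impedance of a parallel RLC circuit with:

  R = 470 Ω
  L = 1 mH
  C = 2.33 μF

Step 1 — Angular frequency: ω = 2π·f = 2π·1.31e+04 = 8.231e+04 rad/s.
Step 2 — Component impedances:
  R: Z = R = 470 Ω
  L: Z = jωL = j·8.231e+04·0.001 = 0 + j82.31 Ω
  C: Z = 1/(jωC) = -j/(ω·C) = 0 - j5.214 Ω
Step 3 — Parallel combination: 1/Z_total = 1/R + 1/L + 1/C; Z_total = 0.06593 - j5.566 Ω = 5.567∠-89.3° Ω.

Z = 0.06593 - j5.566 Ω = 5.567∠-89.3° Ω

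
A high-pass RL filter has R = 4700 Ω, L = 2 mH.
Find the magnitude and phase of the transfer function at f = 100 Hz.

Step 1 — Angular frequency: ω = 2π·100 = 628.3 rad/s.
Step 2 — Transfer function: H(jω) = jωL/(R + jωL).
Step 3 — Numerator jωL = j·1.257; denominator R + jωL = 4700 + j1.257.
Step 4 — H = 7.149e-08 + j0.0002674.
Step 5 — Magnitude: |H| = 0.0002674 (-71.5 dB); phase: φ = 90.0°.

|H| = 0.0002674 (-71.5 dB), φ = 90.0°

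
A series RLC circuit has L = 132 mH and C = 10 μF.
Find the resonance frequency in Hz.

Step 1 — Resonance condition Im(Z)=0 gives ω₀ = 1/√(LC).
Step 2 — ω₀ = 1/√(0.132·1e-05) = 870.4 rad/s.
Step 3 — f₀ = ω₀/(2π) = 138.5 Hz.

f₀ = 138.5 Hz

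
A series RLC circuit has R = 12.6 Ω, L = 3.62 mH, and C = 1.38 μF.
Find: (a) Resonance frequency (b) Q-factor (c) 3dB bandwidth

Step 1 — Resonance condition Im(Z)=0 gives ω₀ = 1/√(LC).
Step 2 — ω₀ = 1/√(0.00362·1.38e-06) = 1.415e+04 rad/s.
Step 3 — f₀ = ω₀/(2π) = 2252 Hz.
Step 4 — Series Q: Q = ω₀L/R = 1.415e+04·0.00362/12.6 = 4.065.
Step 5 — 3dB bandwidth: Δω = ω₀/Q = 3481 rad/s; BW = Δω/(2π) = 554 Hz.

(a) f₀ = 2252 Hz  (b) Q = 4.065  (c) BW = 554 Hz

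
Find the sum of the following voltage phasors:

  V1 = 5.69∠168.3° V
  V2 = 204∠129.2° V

Step 1 — Convert each phasor to rectangular form:
  V1 = 5.69·(cos(168.3°) + j·sin(168.3°)) = -5.572 + j1.154 V
  V2 = 204·(cos(129.2°) + j·sin(129.2°)) = -128.9 + j158.1 V
Step 2 — Sum components: V_total = -134.5 + j159.2 V.
Step 3 — Convert to polar: |V_total| = 208.4 V, ∠V_total = 130.2°.

V_total = 208.4∠130.2° V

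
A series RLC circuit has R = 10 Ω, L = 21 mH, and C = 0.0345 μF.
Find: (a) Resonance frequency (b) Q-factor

Step 1 — Resonance condition Im(Z)=0 gives ω₀ = 1/√(LC).
Step 2 — ω₀ = 1/√(0.021·3.45e-08) = 3.715e+04 rad/s.
Step 3 — f₀ = ω₀/(2π) = 5913 Hz.
Step 4 — Series Q: Q = ω₀L/R = 3.715e+04·0.021/10 = 78.02.

(a) f₀ = 5913 Hz  (b) Q = 78.02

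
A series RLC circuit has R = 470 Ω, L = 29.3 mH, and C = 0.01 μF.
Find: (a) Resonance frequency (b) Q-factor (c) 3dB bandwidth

Step 1 — Resonance: ω₀ = 1/√(LC) = 1/√(0.0293·1e-08) = 5.842e+04 rad/s.
Step 2 — f₀ = ω₀/(2π) = 9298 Hz.
Step 3 — Series Q: Q = ω₀L/R = 5.842e+04·0.0293/470 = 3.642.
Step 4 — Bandwidth: Δω = ω₀/Q = 1.604e+04 rad/s; BW = Δω/(2π) = 2553 Hz.

(a) f₀ = 9298 Hz  (b) Q = 3.642  (c) BW = 2553 Hz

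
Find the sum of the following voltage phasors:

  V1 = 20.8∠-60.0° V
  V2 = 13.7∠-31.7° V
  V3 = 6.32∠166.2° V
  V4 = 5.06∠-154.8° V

Step 1 — Convert each phasor to rectangular form:
  V1 = 20.8·(cos(-60.0°) + j·sin(-60.0°)) = 10.4 - j18.01 V
  V2 = 13.7·(cos(-31.7°) + j·sin(-31.7°)) = 11.66 - j7.199 V
  V3 = 6.32·(cos(166.2°) + j·sin(166.2°)) = -6.138 + j1.508 V
  V4 = 5.06·(cos(-154.8°) + j·sin(-154.8°)) = -4.578 - j2.154 V
Step 2 — Sum components: V_total = 11.34 - j25.86 V.
Step 3 — Convert to polar: |V_total| = 28.24 V, ∠V_total = -66.3°.

V_total = 28.24∠-66.3° V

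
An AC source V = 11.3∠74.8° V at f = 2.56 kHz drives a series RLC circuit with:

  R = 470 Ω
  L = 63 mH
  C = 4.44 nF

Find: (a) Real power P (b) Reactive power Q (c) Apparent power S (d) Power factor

Step 1 — Angular frequency: ω = 2π·f = 2π·2560 = 1.608e+04 rad/s.
Step 2 — Component impedances:
  R: Z = R = 470 Ω
  L: Z = jωL = j·1.608e+04·0.063 = 0 + j1013 Ω
  C: Z = 1/(jωC) = -j/(ω·C) = 0 - j1.4e+04 Ω
Step 3 — Series combination: Z_total = R + L + C = 470 - j1.299e+04 Ω = 1.3e+04∠-87.9° Ω.
Step 4 — Source phasor: V = 11.3∠74.8° V = 2.963 + j10.9 V.
Step 5 — Current: I = V / Z = -0.0008302 + j0.0002581 A = 0.0008694∠162.7° A.
Step 6 — Complex power: S = V·I* = 0.0003553 - j0.009818 VA.
Step 7 — Real power: P = Re(S) = 0.0003553 W.
Step 8 — Reactive power: Q = Im(S) = -0.009818 VAR.
Step 9 — Apparent power: |S| = 0.009824 VA.
Step 10 — Power factor: PF = P/|S| = 0.03616 (leading).

(a) P = 0.0003553 W  (b) Q = -0.009818 VAR  (c) S = 0.009824 VA  (d) PF = 0.03616 (leading)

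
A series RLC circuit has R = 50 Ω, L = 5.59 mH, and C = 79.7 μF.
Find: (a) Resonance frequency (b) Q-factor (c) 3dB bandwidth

Step 1 — Resonance condition Im(Z)=0 gives ω₀ = 1/√(LC).
Step 2 — ω₀ = 1/√(0.00559·7.97e-05) = 1498 rad/s.
Step 3 — f₀ = ω₀/(2π) = 238.4 Hz.
Step 4 — Series Q: Q = ω₀L/R = 1498·0.00559/50 = 0.1675.
Step 5 — 3dB bandwidth: Δω = ω₀/Q = 8945 rad/s; BW = Δω/(2π) = 1424 Hz.

(a) f₀ = 238.4 Hz  (b) Q = 0.1675  (c) BW = 1424 Hz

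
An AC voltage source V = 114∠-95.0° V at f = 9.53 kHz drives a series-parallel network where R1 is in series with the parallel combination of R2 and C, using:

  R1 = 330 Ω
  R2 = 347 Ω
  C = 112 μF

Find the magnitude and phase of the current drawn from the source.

Step 1 — Angular frequency: ω = 2π·f = 2π·9530 = 5.988e+04 rad/s.
Step 2 — Component impedances:
  R1: Z = R = 330 Ω
  R2: Z = R = 347 Ω
  C: Z = 1/(jωC) = -j/(ω·C) = 0 - j0.1491 Ω
Step 3 — Parallel branch: R2 || C = 1/(1/R2 + 1/C) = 6.408e-05 - j0.1491 Ω.
Step 4 — Series with R1: Z_total = R1 + (R2 || C) = 330 - j0.1491 Ω = 330∠-0.0° Ω.
Step 5 — Source phasor: V = 114∠-95.0° V = -9.936 - j113.6 V.
Step 6 — Ohm's law: I = V / Z_total = (-9.936 - j113.6) / (330 - j0.1491) = -0.02995 - j0.3442 A.
Step 7 — Convert to polar: |I| = 0.3455 A, ∠I = -95.0°.

I = 0.3455∠-95.0° A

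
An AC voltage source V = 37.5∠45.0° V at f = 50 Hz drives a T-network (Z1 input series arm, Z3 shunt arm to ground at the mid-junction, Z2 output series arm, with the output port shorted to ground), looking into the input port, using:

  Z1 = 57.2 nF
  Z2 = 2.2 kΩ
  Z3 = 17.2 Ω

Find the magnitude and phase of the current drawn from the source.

Step 1 — Angular frequency: ω = 2π·f = 2π·50 = 314.2 rad/s.
Step 2 — Component impedances:
  Z1: Z = 1/(jωC) = -j/(ω·C) = 0 - j5.565e+04 Ω
  Z2: Z = R = 2200 Ω
  Z3: Z = R = 17.2 Ω
Step 3 — With the output port shorted to ground, the output series arm Z2 runs from the junction to ground; the shunt arm Z3 also runs from the junction to ground. They appear in parallel: Z3 || Z2 = 17.07 Ω.
Step 4 — Series with input arm Z1: Z_in = Z1 + (Z3 || Z2) = 17.07 - j5.565e+04 Ω = 5.565e+04∠-90.0° Ω.
Step 5 — Source phasor: V = 37.5∠45.0° V = 26.52 + j26.52 V.
Step 6 — Ohm's law: I = V / Z_total = (26.52 + j26.52) / (17.07 - j5.565e+04) = -0.0004764 + j0.0004766 A.
Step 7 — Convert to polar: |I| = 0.0006739 A, ∠I = 135.0°.

I = 0.0006739∠135.0° A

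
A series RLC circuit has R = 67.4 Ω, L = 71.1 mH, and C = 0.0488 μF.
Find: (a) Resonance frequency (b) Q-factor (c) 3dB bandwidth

Step 1 — Resonance condition Im(Z)=0 gives ω₀ = 1/√(LC).
Step 2 — ω₀ = 1/√(0.0711·4.88e-08) = 1.698e+04 rad/s.
Step 3 — f₀ = ω₀/(2π) = 2702 Hz.
Step 4 — Series Q: Q = ω₀L/R = 1.698e+04·0.0711/67.4 = 17.91.
Step 5 — 3dB bandwidth: Δω = ω₀/Q = 948 rad/s; BW = Δω/(2π) = 150.9 Hz.

(a) f₀ = 2702 Hz  (b) Q = 17.91  (c) BW = 150.9 Hz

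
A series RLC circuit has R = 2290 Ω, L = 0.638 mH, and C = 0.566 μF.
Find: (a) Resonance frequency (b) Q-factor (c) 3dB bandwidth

Step 1 — Resonance: ω₀ = 1/√(LC) = 1/√(0.000638·5.66e-07) = 5.262e+04 rad/s.
Step 2 — f₀ = ω₀/(2π) = 8375 Hz.
Step 3 — Series Q: Q = ω₀L/R = 5.262e+04·0.000638/2290 = 0.01466.
Step 4 — Bandwidth: Δω = ω₀/Q = 3.589e+06 rad/s; BW = Δω/(2π) = 5.713e+05 Hz.

(a) f₀ = 8375 Hz  (b) Q = 0.01466  (c) BW = 5.713e+05 Hz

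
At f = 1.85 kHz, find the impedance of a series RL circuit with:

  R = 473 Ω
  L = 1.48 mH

Step 1 — Angular frequency: ω = 2π·f = 2π·1850 = 1.162e+04 rad/s.
Step 2 — Component impedances:
  R: Z = R = 473 Ω
  L: Z = jωL = j·1.162e+04·0.00148 = 0 + j17.2 Ω
Step 3 — Series combination: Z_total = R + L = 473 + j17.2 Ω = 473.3∠2.1° Ω.

Z = 473 + j17.2 Ω = 473.3∠2.1° Ω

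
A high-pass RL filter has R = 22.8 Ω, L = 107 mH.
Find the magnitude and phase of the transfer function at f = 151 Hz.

Step 1 — Angular frequency: ω = 2π·151 = 948.8 rad/s.
Step 2 — Transfer function: H(jω) = jωL/(R + jωL).
Step 3 — Numerator jωL = j·101.5; denominator R + jωL = 22.8 + j101.5.
Step 4 — H = 0.952 + j0.2138.
Step 5 — Magnitude: |H| = 0.9757 (-0.2 dB); phase: φ = 12.7°.

|H| = 0.9757 (-0.2 dB), φ = 12.7°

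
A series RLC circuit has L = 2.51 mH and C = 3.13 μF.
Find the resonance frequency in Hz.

Step 1 — Resonance condition Im(Z)=0 gives ω₀ = 1/√(LC).
Step 2 — ω₀ = 1/√(0.00251·3.13e-06) = 1.128e+04 rad/s.
Step 3 — f₀ = ω₀/(2π) = 1796 Hz.

f₀ = 1796 Hz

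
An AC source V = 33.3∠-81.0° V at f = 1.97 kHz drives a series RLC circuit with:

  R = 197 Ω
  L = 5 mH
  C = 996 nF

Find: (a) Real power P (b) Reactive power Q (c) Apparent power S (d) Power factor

Step 1 — Angular frequency: ω = 2π·f = 2π·1970 = 1.238e+04 rad/s.
Step 2 — Component impedances:
  R: Z = R = 197 Ω
  L: Z = jωL = j·1.238e+04·0.005 = 0 + j61.89 Ω
  C: Z = 1/(jωC) = -j/(ω·C) = 0 - j81.11 Ω
Step 3 — Series combination: Z_total = R + L + C = 197 - j19.22 Ω = 197.9∠-5.6° Ω.
Step 4 — Source phasor: V = 33.3∠-81.0° V = 5.209 - j32.89 V.
Step 5 — Current: I = V / Z = 0.04233 - j0.1628 A = 0.1682∠-75.4° A.
Step 6 — Complex power: S = V·I* = 5.576 - j0.5441 VA.
Step 7 — Real power: P = Re(S) = 5.576 W.
Step 8 — Reactive power: Q = Im(S) = -0.5441 VAR.
Step 9 — Apparent power: |S| = 5.602 VA.
Step 10 — Power factor: PF = P/|S| = 0.9953 (leading).

(a) P = 5.576 W  (b) Q = -0.5441 VAR  (c) S = 5.602 VA  (d) PF = 0.9953 (leading)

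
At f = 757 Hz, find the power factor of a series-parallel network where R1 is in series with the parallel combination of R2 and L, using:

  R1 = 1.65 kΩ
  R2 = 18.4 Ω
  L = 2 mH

Step 1 — Angular frequency: ω = 2π·f = 2π·757 = 4756 rad/s.
Step 2 — Component impedances:
  R1: Z = R = 1650 Ω
  R2: Z = R = 18.4 Ω
  L: Z = jωL = j·4756·0.002 = 0 + j9.513 Ω
Step 3 — Parallel branch: R2 || L = 1/(1/R2 + 1/L) = 3.881 + j7.506 Ω.
Step 4 — Series with R1: Z_total = R1 + (R2 || L) = 1654 + j7.506 Ω = 1654∠0.3° Ω.
Step 5 — Power factor: PF = cos(φ) = Re(Z)/|Z| = 1654/1654 = 1.
Step 6 — Type: Im(Z) = 7.506 ⇒ lagging (phase φ = 0.3°).

PF = 1 (lagging, φ = 0.3°)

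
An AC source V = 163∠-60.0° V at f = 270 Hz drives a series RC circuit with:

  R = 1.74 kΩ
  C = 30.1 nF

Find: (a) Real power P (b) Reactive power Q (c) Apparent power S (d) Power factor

Step 1 — Angular frequency: ω = 2π·f = 2π·270 = 1696 rad/s.
Step 2 — Component impedances:
  R: Z = R = 1740 Ω
  C: Z = 1/(jωC) = -j/(ω·C) = 0 - j1.958e+04 Ω
Step 3 — Series combination: Z_total = R + C = 1740 - j1.958e+04 Ω = 1.966e+04∠-84.9° Ω.
Step 4 — Source phasor: V = 163∠-60.0° V = 81.5 - j141.2 V.
Step 5 — Current: I = V / Z = 0.007519 + j0.003494 A = 0.008291∠24.9° A.
Step 6 — Complex power: S = V·I* = 0.1196 - j1.346 VA.
Step 7 — Real power: P = Re(S) = 0.1196 W.
Step 8 — Reactive power: Q = Im(S) = -1.346 VAR.
Step 9 — Apparent power: |S| = 1.351 VA.
Step 10 — Power factor: PF = P/|S| = 0.0885 (leading).

(a) P = 0.1196 W  (b) Q = -1.346 VAR  (c) S = 1.351 VA  (d) PF = 0.0885 (leading)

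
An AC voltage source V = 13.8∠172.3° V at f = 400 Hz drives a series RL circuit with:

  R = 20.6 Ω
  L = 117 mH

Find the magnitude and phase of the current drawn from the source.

Step 1 — Angular frequency: ω = 2π·f = 2π·400 = 2513 rad/s.
Step 2 — Component impedances:
  R: Z = R = 20.6 Ω
  L: Z = jωL = j·2513·0.117 = 0 + j294.1 Ω
Step 3 — Series combination: Z_total = R + L = 20.6 + j294.1 Ω = 294.8∠86.0° Ω.
Step 4 — Source phasor: V = 13.8∠172.3° V = -13.68 + j1.849 V.
Step 5 — Ohm's law: I = V / Z_total = (-13.68 + j1.849) / (20.6 + j294.1) = 0.003015 + j0.04672 A.
Step 6 — Convert to polar: |I| = 0.04682 A, ∠I = 86.3°.

I = 0.04682∠86.3° A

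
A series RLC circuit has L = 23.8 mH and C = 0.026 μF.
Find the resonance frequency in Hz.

Step 1 — Resonance condition Im(Z)=0 gives ω₀ = 1/√(LC).
Step 2 — ω₀ = 1/√(0.0238·2.6e-08) = 4.02e+04 rad/s.
Step 3 — f₀ = ω₀/(2π) = 6398 Hz.

f₀ = 6398 Hz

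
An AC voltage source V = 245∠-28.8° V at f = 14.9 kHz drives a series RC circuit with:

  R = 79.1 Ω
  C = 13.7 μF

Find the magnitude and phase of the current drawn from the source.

Step 1 — Angular frequency: ω = 2π·f = 2π·1.49e+04 = 9.362e+04 rad/s.
Step 2 — Component impedances:
  R: Z = R = 79.1 Ω
  C: Z = 1/(jωC) = -j/(ω·C) = 0 - j0.7797 Ω
Step 3 — Series combination: Z_total = R + C = 79.1 - j0.7797 Ω = 79.1∠-0.6° Ω.
Step 4 — Source phasor: V = 245∠-28.8° V = 214.7 - j118 V.
Step 5 — Ohm's law: I = V / Z_total = (214.7 - j118) / (79.1 - j0.7797) = 2.729 - j1.465 A.
Step 6 — Convert to polar: |I| = 3.097 A, ∠I = -28.2°.

I = 3.097∠-28.2° A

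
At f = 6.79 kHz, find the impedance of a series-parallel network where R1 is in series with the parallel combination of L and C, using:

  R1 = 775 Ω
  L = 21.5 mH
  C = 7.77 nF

Step 1 — Angular frequency: ω = 2π·f = 2π·6790 = 4.266e+04 rad/s.
Step 2 — Component impedances:
  R1: Z = R = 775 Ω
  L: Z = jωL = j·4.266e+04·0.0215 = 0 + j917.3 Ω
  C: Z = 1/(jωC) = -j/(ω·C) = 0 - j3017 Ω
Step 3 — Parallel branch: L || C = 1/(1/L + 1/C) = 0 + j1318 Ω.
Step 4 — Series with R1: Z_total = R1 + (L || C) = 775 + j1318 Ω = 1529∠59.5° Ω.

Z = 775 + j1318 Ω = 1529∠59.5° Ω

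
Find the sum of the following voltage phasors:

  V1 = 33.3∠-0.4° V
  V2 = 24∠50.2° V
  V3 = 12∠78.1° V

Step 1 — Convert each phasor to rectangular form:
  V1 = 33.3·(cos(-0.4°) + j·sin(-0.4°)) = 33.3 - j0.2325 V
  V2 = 24·(cos(50.2°) + j·sin(50.2°)) = 15.36 + j18.44 V
  V3 = 12·(cos(78.1°) + j·sin(78.1°)) = 2.474 + j11.74 V
Step 2 — Sum components: V_total = 51.14 + j29.95 V.
Step 3 — Convert to polar: |V_total| = 59.26 V, ∠V_total = 30.4°.

V_total = 59.26∠30.4° V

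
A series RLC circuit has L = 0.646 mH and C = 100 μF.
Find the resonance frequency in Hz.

Step 1 — Resonance condition Im(Z)=0 gives ω₀ = 1/√(LC).
Step 2 — ω₀ = 1/√(0.000646·0.0001) = 3934 rad/s.
Step 3 — f₀ = ω₀/(2π) = 626.2 Hz.

f₀ = 626.2 Hz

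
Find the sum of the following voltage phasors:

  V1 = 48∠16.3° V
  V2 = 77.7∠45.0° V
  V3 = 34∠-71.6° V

Step 1 — Convert each phasor to rectangular form:
  V1 = 48·(cos(16.3°) + j·sin(16.3°)) = 46.07 + j13.47 V
  V2 = 77.7·(cos(45.0°) + j·sin(45.0°)) = 54.94 + j54.94 V
  V3 = 34·(cos(-71.6°) + j·sin(-71.6°)) = 10.73 - j32.26 V
Step 2 — Sum components: V_total = 111.7 + j36.15 V.
Step 3 — Convert to polar: |V_total| = 117.4 V, ∠V_total = 17.9°.

V_total = 117.4∠17.9° V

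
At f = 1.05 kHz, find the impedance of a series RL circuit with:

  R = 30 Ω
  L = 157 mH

Step 1 — Angular frequency: ω = 2π·f = 2π·1050 = 6597 rad/s.
Step 2 — Component impedances:
  R: Z = R = 30 Ω
  L: Z = jωL = j·6597·0.157 = 0 + j1036 Ω
Step 3 — Series combination: Z_total = R + L = 30 + j1036 Ω = 1036∠88.3° Ω.

Z = 30 + j1036 Ω = 1036∠88.3° Ω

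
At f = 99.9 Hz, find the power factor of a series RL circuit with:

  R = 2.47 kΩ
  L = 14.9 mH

Step 1 — Angular frequency: ω = 2π·f = 2π·99.9 = 627.7 rad/s.
Step 2 — Component impedances:
  R: Z = R = 2470 Ω
  L: Z = jωL = j·627.7·0.0149 = 0 + j9.353 Ω
Step 3 — Series combination: Z_total = R + L = 2470 + j9.353 Ω = 2470∠0.2° Ω.
Step 4 — Power factor: PF = cos(φ) = Re(Z)/|Z| = 2470/2470 = 1.
Step 5 — Type: Im(Z) = 9.353 ⇒ lagging (phase φ = 0.2°).

PF = 1 (lagging, φ = 0.2°)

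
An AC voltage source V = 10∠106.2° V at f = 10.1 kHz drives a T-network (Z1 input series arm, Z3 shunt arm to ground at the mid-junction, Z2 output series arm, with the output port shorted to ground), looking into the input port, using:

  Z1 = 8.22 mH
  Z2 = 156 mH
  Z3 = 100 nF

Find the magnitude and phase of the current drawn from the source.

Step 1 — Angular frequency: ω = 2π·f = 2π·1.01e+04 = 6.346e+04 rad/s.
Step 2 — Component impedances:
  Z1: Z = jωL = j·6.346e+04·0.00822 = 0 + j521.6 Ω
  Z2: Z = jωL = j·6.346e+04·0.156 = 0 + j9900 Ω
  Z3: Z = 1/(jωC) = -j/(ω·C) = 0 - j157.6 Ω
Step 3 — With the output port shorted to ground, the output series arm Z2 runs from the junction to ground; the shunt arm Z3 also runs from the junction to ground. They appear in parallel: Z3 || Z2 = 0 - j160.1 Ω.
Step 4 — Series with input arm Z1: Z_in = Z1 + (Z3 || Z2) = 0 + j361.5 Ω = 361.5∠90.0° Ω.
Step 5 — Source phasor: V = 10∠106.2° V = -2.79 + j9.603 V.
Step 6 — Ohm's law: I = V / Z_total = (-2.79 + j9.603) / (0 + j361.5) = 0.02656 + j0.007717 A.
Step 7 — Convert to polar: |I| = 0.02766 A, ∠I = 16.2°.

I = 0.02766∠16.2° A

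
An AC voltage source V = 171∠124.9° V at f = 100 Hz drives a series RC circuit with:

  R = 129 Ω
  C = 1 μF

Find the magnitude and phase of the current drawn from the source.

Step 1 — Angular frequency: ω = 2π·f = 2π·100 = 628.3 rad/s.
Step 2 — Component impedances:
  R: Z = R = 129 Ω
  C: Z = 1/(jωC) = -j/(ω·C) = 0 - j1592 Ω
Step 3 — Series combination: Z_total = R + C = 129 - j1592 Ω = 1597∠-85.4° Ω.
Step 4 — Source phasor: V = 171∠124.9° V = -97.84 + j140.2 V.
Step 5 — Ohm's law: I = V / Z_total = (-97.84 + j140.2) / (129 - j1592) = -0.09249 - j0.05398 A.
Step 6 — Convert to polar: |I| = 0.1071 A, ∠I = -149.7°.

I = 0.1071∠-149.7° A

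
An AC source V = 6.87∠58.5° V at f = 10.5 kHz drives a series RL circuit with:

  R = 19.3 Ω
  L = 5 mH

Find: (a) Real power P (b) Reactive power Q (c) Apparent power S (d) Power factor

Step 1 — Angular frequency: ω = 2π·f = 2π·1.05e+04 = 6.597e+04 rad/s.
Step 2 — Component impedances:
  R: Z = R = 19.3 Ω
  L: Z = jωL = j·6.597e+04·0.005 = 0 + j329.9 Ω
Step 3 — Series combination: Z_total = R + L = 19.3 + j329.9 Ω = 330.4∠86.7° Ω.
Step 4 — Source phasor: V = 6.87∠58.5° V = 3.59 + j5.858 V.
Step 5 — Current: I = V / Z = 0.01833 - j0.009809 A = 0.02079∠-28.2° A.
Step 6 — Complex power: S = V·I* = 0.008343 + j0.1426 VA.
Step 7 — Real power: P = Re(S) = 0.008343 W.
Step 8 — Reactive power: Q = Im(S) = 0.1426 VAR.
Step 9 — Apparent power: |S| = 0.1428 VA.
Step 10 — Power factor: PF = P/|S| = 0.05841 (lagging).

(a) P = 0.008343 W  (b) Q = 0.1426 VAR  (c) S = 0.1428 VA  (d) PF = 0.05841 (lagging)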